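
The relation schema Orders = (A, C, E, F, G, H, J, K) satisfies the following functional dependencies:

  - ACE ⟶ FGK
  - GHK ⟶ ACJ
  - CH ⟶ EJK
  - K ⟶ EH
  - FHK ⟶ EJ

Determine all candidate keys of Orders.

{G, K}, {A, C, E}, {A, C, H}, {A, C, K}, {C, G, H}

{G, K}⁺: K→EH adds E, H; GHK→ACJ adds A, C, J; ACE→FGK adds F → {A, C, E, F, G, H, J, K}. Minimal: {K}⁺ = {E, H, K}; {G}⁺ = {G} — none reach the full schema.
{A, C, E}⁺: ACE→FGK adds F, G, K; K→EH adds H; FHK→EJ adds J → {A, C, E, F, G, H, J, K}. Minimal: {C, E}⁺ = {C, E}; {A, E}⁺ = {A, E}; {A, C}⁺ = {A, C} — none reach the full schema.
{A, C, H}⁺: CH→EJK adds E, J, K; ACE→FGK adds F, G → {A, C, E, F, G, H, J, K}. Minimal: {C, H}⁺ = {C, E, H, J, K}; {A, H}⁺ = {A, H}; {A, C}⁺ = {A, C} — none reach the full schema.
{A, C, K}⁺: K→EH adds E, H; ACE→FGK adds F, G; GHK→ACJ adds J → {A, C, E, F, G, H, J, K}. Minimal: {C, K}⁺ = {C, E, H, J, K}; {A, K}⁺ = {A, E, H, K}; {A, C}⁺ = {A, C} — none reach the full schema.
{C, G, H}⁺: CH→EJK adds E, J, K; GHK→ACJ adds A; ACE→FGK adds F → {A, C, E, F, G, H, J, K}. Minimal: {G, H}⁺ = {G, H}; {C, H}⁺ = {C, E, H, J, K}; {C, G}⁺ = {C, G} — none reach the full schema.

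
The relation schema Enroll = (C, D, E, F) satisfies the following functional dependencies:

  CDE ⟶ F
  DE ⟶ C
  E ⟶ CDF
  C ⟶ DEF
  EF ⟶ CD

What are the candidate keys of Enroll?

(C), (E)

{C}⁺: C→DEF adds D, E, F → {C, D, E, F}.
{E}⁺: E→CDF adds C, D, F → {C, D, E, F}.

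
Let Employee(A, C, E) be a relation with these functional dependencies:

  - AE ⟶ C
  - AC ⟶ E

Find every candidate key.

Attribute A never appears on the right-hand side of any dependency, so A must belong to every candidate key.
{A}⁺ = {A}, which is not all of the schema, so we must add further attributes.
{A, C}⁺: AC→E adds E → {A, C, E}. Minimal: {C}⁺ = {C}; {A}⁺ = {A} — none reach the full schema.
{A, E}⁺: AE→C adds C → {A, C, E}. Minimal: {E}⁺ = {E}; {A}⁺ = {A} — none reach the full schema.
Any other superkey contains one of these as a subset, so there are no further candidate keys.

{A, C}, {A, E}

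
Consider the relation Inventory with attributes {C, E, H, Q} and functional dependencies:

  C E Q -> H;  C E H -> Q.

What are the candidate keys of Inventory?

{C, E, H}; {C, E, Q}

Attributes C, E never appear on any right-hand side, so every candidate key must contain {C, E}.
{C, E}⁺ = {C, E}, which is not all of the schema, so we must add further attributes.
{C, E, H}⁺: CEH→Q adds Q → {C, E, H, Q}.
{C, E, Q}⁺: CEQ→H adds H → {C, E, H, Q}.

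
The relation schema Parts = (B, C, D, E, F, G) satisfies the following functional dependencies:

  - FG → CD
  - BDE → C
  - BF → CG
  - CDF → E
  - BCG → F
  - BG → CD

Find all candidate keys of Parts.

(B, F), (B, G)

Attribute B never appears on the right-hand side of any dependency, so B must belong to every candidate key.
{B}⁺ = {B}, which is not all of the schema, so we must add further attributes.
{B, F}⁺: BF→CG adds C, G; BG→CD adds D; CDF→E adds E → {B, C, D, E, F, G}. Minimal: {F}⁺ = {F}; {B}⁺ = {B} — none reach the full schema.
{B, G}⁺: BG→CD adds C, D; BCG→F adds F; CDF→E adds E → {B, C, D, E, F, G}. Minimal: {G}⁺ = {G}; {B}⁺ = {B} — none reach the full schema.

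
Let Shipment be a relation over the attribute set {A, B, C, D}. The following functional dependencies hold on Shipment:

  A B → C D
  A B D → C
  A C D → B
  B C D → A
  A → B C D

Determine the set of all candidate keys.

{A}, {B, C, D}

{A}⁺: A→BCD adds B, C, D → {A, B, C, D}.
{B, C, D}⁺: BCD→A adds A → {A, B, C, D}.
Any other superkey contains one of these as a subset, so there are no further candidate keys.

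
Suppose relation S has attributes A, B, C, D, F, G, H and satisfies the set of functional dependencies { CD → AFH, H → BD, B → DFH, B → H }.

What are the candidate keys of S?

{B, C, G}, {C, D, G}, {C, G, H}

Attributes C, G never appear on any right-hand side, so every candidate key must contain {C, G}.
{C, G}⁺ = {C, G}, which is not all of the schema, so we must add further attributes.
{B, C, G}⁺: B→DFH adds D, F, H; CD→AFH adds A → {A, B, C, D, F, G, H}. Minimal: {C, G}⁺ = {C, G}; {B, G}⁺ = {B, D, F, G, H}; {B, C}⁺ = {A, B, C, D, F, H} — none reach the full schema.
{C, D, G}⁺: CD→AFH adds A, F, H; H→BD adds B → {A, B, C, D, F, G, H}. Minimal: {D, G}⁺ = {D, G}; {C, G}⁺ = {C, G}; {C, D}⁺ = {A, B, C, D, F, H} — none reach the full schema.
{C, G, H}⁺: H→BD adds B, D; B→DFH adds F; CD→AFH adds A → {A, B, C, D, F, G, H}. Minimal: {G, H}⁺ = {B, D, F, G, H}; {C, H}⁺ = {A, B, C, D, F, H}; {C, G}⁺ = {C, G} — none reach the full schema.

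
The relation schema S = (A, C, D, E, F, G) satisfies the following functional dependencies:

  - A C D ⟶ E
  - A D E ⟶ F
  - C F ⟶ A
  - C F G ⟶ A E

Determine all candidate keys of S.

ACDG, CDFG

{A, C, D, G}⁺: ACD→E adds E; ADE→F adds F → {A, C, D, E, F, G}. Minimal: {C, D, G}⁺ = {C, D, G}; {A, D, G}⁺ = {A, D, G}; {A, C, G}⁺ = {A, C, G}; … — none reach the full schema.
{C, D, F, G}⁺: CF→A adds A; CFG→AE adds E → {A, C, D, E, F, G}. Minimal: {D, F, G}⁺ = {D, F, G}; {C, F, G}⁺ = {A, C, E, F, G}; {C, D, G}⁺ = {C, D, G}; … — none reach the full schema.
Any other superkey contains one of these as a subset, so there are no further candidate keys.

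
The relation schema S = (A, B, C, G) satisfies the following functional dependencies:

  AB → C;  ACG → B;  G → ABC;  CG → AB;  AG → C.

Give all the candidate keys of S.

{G}⁺: G→ABC adds A, B, C → {A, B, C, G}.
No other minimal superkey exists.

(G)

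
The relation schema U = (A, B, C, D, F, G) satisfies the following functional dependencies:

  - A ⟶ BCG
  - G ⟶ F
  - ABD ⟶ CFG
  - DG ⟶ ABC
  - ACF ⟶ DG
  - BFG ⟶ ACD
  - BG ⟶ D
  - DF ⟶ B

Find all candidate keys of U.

{A}⁺: A→BCG adds B, C, G; G→F adds F; ACF→DG adds D → {A, B, C, D, F, G}.
{B, G}⁺: G→F adds F; BFG→ACD adds A, C, D → {A, B, C, D, F, G}. Minimal: {G}⁺ = {F, G}; {B}⁺ = {B} — none reach the full schema.
{D, G}⁺: G→F adds F; DG→ABC adds A, B, C → {A, B, C, D, F, G}. Minimal: {G}⁺ = {F, G}; {D}⁺ = {D} — none reach the full schema.

{A}, {B, G}, {D, G}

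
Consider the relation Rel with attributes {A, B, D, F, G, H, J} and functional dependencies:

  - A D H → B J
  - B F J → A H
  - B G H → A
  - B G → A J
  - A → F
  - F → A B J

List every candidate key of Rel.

{A, D, G}, {B, D, G}, {D, F, G}

Attributes D, G never appear on any right-hand side, so every candidate key must contain {D, G}.
{D, G}⁺ = {D, G}, which is not all of the schema, so we must add further attributes.
{A, D, G}⁺: A→F adds F; F→ABJ adds B, J; BFJ→AH adds H → {A, B, D, F, G, H, J}. Minimal: {D, G}⁺ = {D, G}; {A, G}⁺ = {A, B, F, G, H, J}; {A, D}⁺ = {A, B, D, F, H, J} — none reach the full schema.
{B, D, G}⁺: BG→AJ adds A, J; A→F adds F; BFJ→AH adds H → {A, B, D, F, G, H, J}. Minimal: {D, G}⁺ = {D, G}; {B, G}⁺ = {A, B, F, G, H, J}; {B, D}⁺ = {B, D} — none reach the full schema.
{D, F, G}⁺: F→ABJ adds A, B, J; BFJ→AH adds H → {A, B, D, F, G, H, J}. Minimal: {F, G}⁺ = {A, B, F, G, H, J}; {D, G}⁺ = {D, G}; {D, F}⁺ = {A, B, D, F, H, J} — none reach the full schema.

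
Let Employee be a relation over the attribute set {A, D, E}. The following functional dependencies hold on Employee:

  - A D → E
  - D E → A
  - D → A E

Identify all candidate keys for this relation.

{D}⁺: D→AE adds A, E → {A, D, E}.
No other minimal superkey exists.

D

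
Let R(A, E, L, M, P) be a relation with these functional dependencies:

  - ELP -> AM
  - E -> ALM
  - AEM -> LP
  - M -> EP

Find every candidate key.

{E}⁺: E→ALM adds A, L, M; AEM→LP adds P → {A, E, L, M, P}.
{M}⁺: M→EP adds E, P; E→ALM adds A, L → {A, E, L, M, P}.
Any other superkey contains one of these as a subset, so there are no further candidate keys.

{E}; {M}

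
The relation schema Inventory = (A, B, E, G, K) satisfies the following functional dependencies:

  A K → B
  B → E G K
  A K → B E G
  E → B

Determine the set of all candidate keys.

Attribute A never appears on the right-hand side of any dependency, so A must belong to every candidate key.
{A}⁺ = {A}, which is not all of the schema, so we must add further attributes.
{A, B}⁺: B→EGK adds E, G, K → {A, B, E, G, K}. Minimal: {B}⁺ = {B, E, G, K}; {A}⁺ = {A} — none reach the full schema.
{A, E}⁺: E→B adds B; B→EGK adds G, K → {A, B, E, G, K}. Minimal: {E}⁺ = {B, E, G, K}; {A}⁺ = {A} — none reach the full schema.
{A, K}⁺: AK→B adds B; B→EGK adds E, G → {A, B, E, G, K}. Minimal: {K}⁺ = {K}; {A}⁺ = {A} — none reach the full schema.

{A, B}, {A, E}, {A, K}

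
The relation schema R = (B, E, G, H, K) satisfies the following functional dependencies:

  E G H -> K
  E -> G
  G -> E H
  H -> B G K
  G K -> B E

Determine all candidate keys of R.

{E}⁺: E→G adds G; G→EH adds H; H→BGK adds B, K → {B, E, G, H, K}.
{G}⁺: G→EH adds E, H; H→BGK adds B, K → {B, E, G, H, K}.
{H}⁺: H→BGK adds B, G, K; GK→BE adds E → {B, E, G, H, K}.

{E}, {G}, {H}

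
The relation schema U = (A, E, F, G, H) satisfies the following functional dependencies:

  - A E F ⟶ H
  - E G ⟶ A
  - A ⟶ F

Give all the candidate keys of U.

EG

Attributes E, G never appear on any right-hand side, so every candidate key must contain {E, G}.
{E, G}⁺ = {A, E, F, G, H}, which is all of the schema, so {E, G} is the only candidate key.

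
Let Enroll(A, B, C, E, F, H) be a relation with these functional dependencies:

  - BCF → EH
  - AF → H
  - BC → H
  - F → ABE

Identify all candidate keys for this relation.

CF

Attributes C, F never appear on any right-hand side, so every candidate key must contain {C, F}.
{C, F}⁺ = {A, B, C, E, F, H}, which is all of the schema, so {C, F} is the only candidate key.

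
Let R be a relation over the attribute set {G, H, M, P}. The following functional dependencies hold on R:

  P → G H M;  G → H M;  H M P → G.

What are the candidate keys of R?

(P)

Attribute P never appears on the right-hand side of any dependency, so P must belong to every candidate key.
{P}⁺ = {G, H, M, P}, which is all of the schema, so {P} is the only candidate key.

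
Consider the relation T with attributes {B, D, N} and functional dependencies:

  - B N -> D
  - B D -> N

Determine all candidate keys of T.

(B, D), (B, N)

Attribute B never appears on the right-hand side of any dependency, so B must belong to every candidate key.
{B}⁺ = {B}, which is not all of the schema, so we must add further attributes.
{B, D}⁺: BD→N adds N → {B, D, N}. Minimal: {D}⁺ = {D}; {B}⁺ = {B} — none reach the full schema.
{B, N}⁺: BN→D adds D → {B, D, N}. Minimal: {N}⁺ = {N}; {B}⁺ = {B} — none reach the full schema.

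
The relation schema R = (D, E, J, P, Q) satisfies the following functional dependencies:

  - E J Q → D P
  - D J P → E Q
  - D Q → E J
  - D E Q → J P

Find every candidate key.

{D, Q}, {D, J, P}, {E, J, Q}

{D, Q}⁺: DQ→EJ adds E, J; DEQ→JP adds P → {D, E, J, P, Q}.
{D, J, P}⁺: DJP→EQ adds E, Q → {D, E, J, P, Q}.
{E, J, Q}⁺: EJQ→DP adds D, P → {D, E, J, P, Q}.
Any other superkey contains one of these as a subset, so there are no further candidate keys.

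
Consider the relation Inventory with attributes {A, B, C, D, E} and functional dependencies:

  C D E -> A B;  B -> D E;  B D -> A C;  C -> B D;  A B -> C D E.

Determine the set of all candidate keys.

{B}, {C}

{B}⁺: B→DE adds D, E; BD→AC adds A, C → {A, B, C, D, E}.
{C}⁺: C→BD adds B, D; B→DE adds E; BD→AC adds A → {A, B, C, D, E}.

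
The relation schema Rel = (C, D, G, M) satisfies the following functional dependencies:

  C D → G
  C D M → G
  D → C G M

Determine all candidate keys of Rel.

Attribute D never appears on the right-hand side of any dependency, so D must belong to every candidate key.
{D}⁺ = {C, D, G, M}, which is all of the schema, so {D} is the only candidate key.

(D)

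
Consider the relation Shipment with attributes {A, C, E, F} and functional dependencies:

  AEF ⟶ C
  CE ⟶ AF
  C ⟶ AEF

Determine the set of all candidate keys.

C; AEF

{C}⁺: C→AEF adds A, E, F → {A, C, E, F}.
{A, E, F}⁺: AEF→C adds C → {A, C, E, F}.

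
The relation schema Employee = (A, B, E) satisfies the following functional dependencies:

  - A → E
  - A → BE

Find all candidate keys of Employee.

{A}⁺: A→E adds E; A→BE adds B → {A, B, E}.
No other minimal superkey exists.

A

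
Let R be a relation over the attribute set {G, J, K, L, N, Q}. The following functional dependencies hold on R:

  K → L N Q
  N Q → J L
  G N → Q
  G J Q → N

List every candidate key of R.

GK

Attributes G, K never appear on any right-hand side, so every candidate key must contain {G, K}.
{G, K}⁺ = {G, J, K, L, N, Q}, which is all of the schema, so {G, K} is the only candidate key.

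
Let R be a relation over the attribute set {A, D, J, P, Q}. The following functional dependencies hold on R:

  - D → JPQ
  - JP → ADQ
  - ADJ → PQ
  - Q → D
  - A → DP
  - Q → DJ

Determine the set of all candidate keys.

{A}⁺: A→DP adds D, P; D→JPQ adds J, Q → {A, D, J, P, Q}.
{D}⁺: D→JPQ adds J, P, Q; JP→ADQ adds A → {A, D, J, P, Q}.
{Q}⁺: Q→D adds D; Q→DJ adds J; D→JPQ adds P; JP→ADQ adds A → {A, D, J, P, Q}.
{J, P}⁺: JP→ADQ adds A, D, Q → {A, D, J, P, Q}.

{A}; {D}; {Q}; {J, P}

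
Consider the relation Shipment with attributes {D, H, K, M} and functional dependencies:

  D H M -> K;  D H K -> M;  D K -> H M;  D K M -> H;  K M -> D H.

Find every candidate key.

{D, K}⁺: DK→HM adds H, M → {D, H, K, M}. Minimal: {K}⁺ = {K}; {D}⁺ = {D} — none reach the full schema.
{K, M}⁺: KM→DH adds D, H → {D, H, K, M}. Minimal: {M}⁺ = {M}; {K}⁺ = {K} — none reach the full schema.
{D, H, M}⁺: DHM→K adds K → {D, H, K, M}. Minimal: {H, M}⁺ = {H, M}; {D, M}⁺ = {D, M}; {D, H}⁺ = {D, H} — none reach the full schema.
Any other superkey contains one of these as a subset, so there are no further candidate keys.

{D, K}; {K, M}; {D, H, M}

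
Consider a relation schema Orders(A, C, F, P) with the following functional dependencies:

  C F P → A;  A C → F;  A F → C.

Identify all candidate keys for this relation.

Attribute P never appears on the right-hand side of any dependency, so P must belong to every candidate key.
{P}⁺ = {P}, which is not all of the schema, so we must add further attributes.
{A, C, P}⁺: AC→F adds F → {A, C, F, P}. Minimal: {C, P}⁺ = {C, P}; {A, P}⁺ = {A, P}; {A, C}⁺ = {A, C, F} — none reach the full schema.
{A, F, P}⁺: AF→C adds C → {A, C, F, P}. Minimal: {F, P}⁺ = {F, P}; {A, P}⁺ = {A, P}; {A, F}⁺ = {A, C, F} — none reach the full schema.
{C, F, P}⁺: CFP→A adds A → {A, C, F, P}. Minimal: {F, P}⁺ = {F, P}; {C, P}⁺ = {C, P}; {C, F}⁺ = {C, F} — none reach the full schema.
Any other superkey contains one of these as a subset, so there are no further candidate keys.

(A, C, P), (A, F, P), (C, F, P)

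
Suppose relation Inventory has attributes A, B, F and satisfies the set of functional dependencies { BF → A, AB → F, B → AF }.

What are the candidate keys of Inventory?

{B}

{B}⁺: B→AF adds A, F → {A, B, F}.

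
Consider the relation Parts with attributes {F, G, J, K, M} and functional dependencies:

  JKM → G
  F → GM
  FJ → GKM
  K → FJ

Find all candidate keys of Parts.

{K}, {F, J}

{K}⁺: K→FJ adds F, J; F→GM adds G, M → {F, G, J, K, M}.
{F, J}⁺: F→GM adds G, M; FJ→GKM adds K → {F, G, J, K, M}.
Any other superkey contains one of these as a subset, so there are no further candidate keys.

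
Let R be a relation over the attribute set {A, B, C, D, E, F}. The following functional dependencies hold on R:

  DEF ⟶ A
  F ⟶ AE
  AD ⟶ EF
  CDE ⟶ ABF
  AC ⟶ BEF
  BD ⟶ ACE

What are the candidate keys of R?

Attribute D never appears on the right-hand side of any dependency, so D must belong to every candidate key.
{D}⁺ = {D}, which is not all of the schema, so we must add further attributes.
{B, D}⁺: BD→ACE adds A, C, E; AD→EF adds F → {A, B, C, D, E, F}. Minimal: {D}⁺ = {D}; {B}⁺ = {B} — none reach the full schema.
{A, C, D}⁺: AD→EF adds E, F; CDE→ABF adds B → {A, B, C, D, E, F}. Minimal: {C, D}⁺ = {C, D}; {A, D}⁺ = {A, D, E, F}; {A, C}⁺ = {A, B, C, E, F} — none reach the full schema.
{C, D, E}⁺: CDE→ABF adds A, B, F → {A, B, C, D, E, F}. Minimal: {D, E}⁺ = {D, E}; {C, E}⁺ = {C, E}; {C, D}⁺ = {C, D} — none reach the full schema.
{C, D, F}⁺: F→AE adds A, E; CDE→ABF adds B → {A, B, C, D, E, F}. Minimal: {D, F}⁺ = {A, D, E, F}; {C, F}⁺ = {A, B, C, E, F}; {C, D}⁺ = {C, D} — none reach the full schema.

{B, D}, {A, C, D}, {C, D, E}, {C, D, F}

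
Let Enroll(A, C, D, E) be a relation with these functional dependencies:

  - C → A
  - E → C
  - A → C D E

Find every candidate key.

{A}⁺: A→CDE adds C, D, E → {A, C, D, E}.
{C}⁺: C→A adds A; A→CDE adds D, E → {A, C, D, E}.
{E}⁺: E→C adds C; C→A adds A; A→CDE adds D → {A, C, D, E}.

A, C, E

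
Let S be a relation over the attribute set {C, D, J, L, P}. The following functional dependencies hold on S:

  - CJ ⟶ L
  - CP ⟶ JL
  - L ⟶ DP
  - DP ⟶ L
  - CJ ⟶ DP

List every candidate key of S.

(C, J); (C, L); (C, P)

Attribute C never appears on the right-hand side of any dependency, so C must belong to every candidate key.
{C}⁺ = {C}, which is not all of the schema, so we must add further attributes.
{C, J}⁺: CJ→L adds L; L→DP adds D, P → {C, D, J, L, P}.
{C, L}⁺: L→DP adds D, P; CP→JL adds J → {C, D, J, L, P}.
{C, P}⁺: CP→JL adds J, L; L→DP adds D → {C, D, J, L, P}.
Any other superkey contains one of these as a subset, so there are no further candidate keys.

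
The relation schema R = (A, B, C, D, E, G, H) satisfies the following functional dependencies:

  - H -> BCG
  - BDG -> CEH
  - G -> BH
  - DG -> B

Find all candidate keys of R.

Attributes A, D never appear on any right-hand side, so every candidate key must contain {A, D}.
{A, D}⁺ = {A, D}, which is not all of the schema, so we must add further attributes.
{A, D, G}⁺: G→BH adds B, H; H→BCG adds C; BDG→CEH adds E → {A, B, C, D, E, G, H}. Minimal: {D, G}⁺ = {B, C, D, E, G, H}; {A, G}⁺ = {A, B, C, G, H}; {A, D}⁺ = {A, D} — none reach the full schema.
{A, D, H}⁺: H→BCG adds B, C, G; BDG→CEH adds E → {A, B, C, D, E, G, H}. Minimal: {D, H}⁺ = {B, C, D, E, G, H}; {A, H}⁺ = {A, B, C, G, H}; {A, D}⁺ = {A, D} — none reach the full schema.

ADG, ADH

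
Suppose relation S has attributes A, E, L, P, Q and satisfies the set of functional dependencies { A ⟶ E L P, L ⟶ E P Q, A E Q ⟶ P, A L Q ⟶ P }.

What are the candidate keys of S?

{A}

Attribute A never appears on the right-hand side of any dependency, so A must belong to every candidate key.
{A}⁺ = {A, E, L, P, Q}, which is all of the schema, so {A} is the only candidate key.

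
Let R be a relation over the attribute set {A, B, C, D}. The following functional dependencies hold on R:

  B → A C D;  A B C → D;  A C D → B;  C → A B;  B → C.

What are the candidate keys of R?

(B), (C)

{B}⁺: B→ACD adds A, C, D → {A, B, C, D}.
{C}⁺: C→AB adds A, B; B→ACD adds D → {A, B, C, D}.
Any other superkey contains one of these as a subset, so there are no further candidate keys.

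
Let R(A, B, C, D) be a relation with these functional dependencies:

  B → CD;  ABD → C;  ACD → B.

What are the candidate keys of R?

{A, B}, {A, C, D}

Attribute A never appears on the right-hand side of any dependency, so A must belong to every candidate key.
{A}⁺ = {A}, which is not all of the schema, so we must add further attributes.
{A, B}⁺: B→CD adds C, D → {A, B, C, D}.
{A, C, D}⁺: ACD→B adds B → {A, B, C, D}.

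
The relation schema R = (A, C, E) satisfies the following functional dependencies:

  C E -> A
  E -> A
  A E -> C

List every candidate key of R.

{E}⁺: E→A adds A; AE→C adds C → {A, C, E}.
No other minimal superkey exists.

(E)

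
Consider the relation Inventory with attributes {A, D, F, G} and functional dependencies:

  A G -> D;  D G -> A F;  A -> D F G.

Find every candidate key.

{A}⁺: A→DFG adds D, F, G → {A, D, F, G}.
{D, G}⁺: DG→AF adds A, F → {A, D, F, G}. Minimal: {G}⁺ = {G}; {D}⁺ = {D} — none reach the full schema.
Any other superkey contains one of these as a subset, so there are no further candidate keys.

A, DG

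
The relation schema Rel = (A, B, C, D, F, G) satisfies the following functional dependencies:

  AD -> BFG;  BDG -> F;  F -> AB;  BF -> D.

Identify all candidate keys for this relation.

{C, F}, {A, C, D}, {B, C, D, G}

Attribute C never appears on the right-hand side of any dependency, so C must belong to every candidate key.
{C}⁺ = {C}, which is not all of the schema, so we must add further attributes.
{C, F}⁺: F→AB adds A, B; BF→D adds D; AD→BFG adds G → {A, B, C, D, F, G}. Minimal: {F}⁺ = {A, B, D, F, G}; {C}⁺ = {C} — none reach the full schema.
{A, C, D}⁺: AD→BFG adds B, F, G → {A, B, C, D, F, G}. Minimal: {C, D}⁺ = {C, D}; {A, D}⁺ = {A, B, D, F, G}; {A, C}⁺ = {A, C} — none reach the full schema.
{B, C, D, G}⁺: BDG→F adds F; F→AB adds A → {A, B, C, D, F, G}. Minimal: {C, D, G}⁺ = {C, D, G}; {B, D, G}⁺ = {A, B, D, F, G}; {B, C, G}⁺ = {B, C, G}; … — none reach the full schema.
Any other superkey contains one of these as a subset, so there are no further candidate keys.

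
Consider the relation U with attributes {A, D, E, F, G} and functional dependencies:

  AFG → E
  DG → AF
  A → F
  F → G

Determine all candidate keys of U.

Attribute D never appears on the right-hand side of any dependency, so D must belong to every candidate key.
{D}⁺ = {D}, which is not all of the schema, so we must add further attributes.
{A, D}⁺: A→F adds F; F→G adds G; AFG→E adds E → {A, D, E, F, G}. Minimal: {D}⁺ = {D}; {A}⁺ = {A, E, F, G} — none reach the full schema.
{D, F}⁺: F→G adds G; DG→AF adds A; AFG→E adds E → {A, D, E, F, G}. Minimal: {F}⁺ = {F, G}; {D}⁺ = {D} — none reach the full schema.
{D, G}⁺: DG→AF adds A, F; AFG→E adds E → {A, D, E, F, G}. Minimal: {G}⁺ = {G}; {D}⁺ = {D} — none reach the full schema.
Any other superkey contains one of these as a subset, so there are no further candidate keys.

{A, D}, {D, F}, {D, G}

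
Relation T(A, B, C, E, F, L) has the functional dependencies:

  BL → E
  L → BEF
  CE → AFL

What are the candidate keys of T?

Attribute C never appears on the right-hand side of any dependency, so C must belong to every candidate key.
{C}⁺ = {C}, which is not all of the schema, so we must add further attributes.
{C, E}⁺: CE→AFL adds A, F, L; L→BEF adds B → {A, B, C, E, F, L}. Minimal: {E}⁺ = {E}; {C}⁺ = {C} — none reach the full schema.
{C, L}⁺: L→BEF adds B, E, F; CE→AFL adds A → {A, B, C, E, F, L}. Minimal: {L}⁺ = {B, E, F, L}; {C}⁺ = {C} — none reach the full schema.
Any other superkey contains one of these as a subset, so there are no further candidate keys.

CE, CL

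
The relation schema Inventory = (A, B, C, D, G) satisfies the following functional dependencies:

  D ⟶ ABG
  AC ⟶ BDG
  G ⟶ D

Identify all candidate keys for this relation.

Attribute C never appears on the right-hand side of any dependency, so C must belong to every candidate key.
{C}⁺ = {C}, which is not all of the schema, so we must add further attributes.
{A, C}⁺: AC→BDG adds B, D, G → {A, B, C, D, G}.
{C, D}⁺: D→ABG adds A, B, G → {A, B, C, D, G}.
{C, G}⁺: G→D adds D; D→ABG adds A, B → {A, B, C, D, G}.

{A, C}; {C, D}; {C, G}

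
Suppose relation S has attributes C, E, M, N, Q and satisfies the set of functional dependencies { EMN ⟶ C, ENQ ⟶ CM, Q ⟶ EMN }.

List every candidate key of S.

Attribute Q never appears on the right-hand side of any dependency, so Q must belong to every candidate key.
{Q}⁺ = {C, E, M, N, Q}, which is all of the schema, so {Q} is the only candidate key.

(Q)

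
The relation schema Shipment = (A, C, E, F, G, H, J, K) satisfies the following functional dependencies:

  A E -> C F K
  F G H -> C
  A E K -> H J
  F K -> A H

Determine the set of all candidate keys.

Attributes E, G never appear on any right-hand side, so every candidate key must contain {E, G}.
{E, G}⁺ = {E, G}, which is not all of the schema, so we must add further attributes.
{A, E, G}⁺: AE→CFK adds C, F, K; AEK→HJ adds H, J → {A, C, E, F, G, H, J, K}. Minimal: {E, G}⁺ = {E, G}; {A, G}⁺ = {A, G}; {A, E}⁺ = {A, C, E, F, H, J, K} — none reach the full schema.
{E, F, G, K}⁺: FK→AH adds A, H; AE→CFK adds C; AEK→HJ adds J → {A, C, E, F, G, H, J, K}. Minimal: {F, G, K}⁺ = {A, C, F, G, H, K}; {E, G, K}⁺ = {E, G, K}; {E, F, K}⁺ = {A, C, E, F, H, J, K}; … — none reach the full schema.

AEG; EFGK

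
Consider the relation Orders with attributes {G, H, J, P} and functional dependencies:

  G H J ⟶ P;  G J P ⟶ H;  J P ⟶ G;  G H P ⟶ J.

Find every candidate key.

JP, GHJ, GHP

{J, P}⁺: JP→G adds G; GJP→H adds H → {G, H, J, P}. Minimal: {P}⁺ = {P}; {J}⁺ = {J} — none reach the full schema.
{G, H, J}⁺: GHJ→P adds P → {G, H, J, P}. Minimal: {H, J}⁺ = {H, J}; {G, J}⁺ = {G, J}; {G, H}⁺ = {G, H} — none reach the full schema.
{G, H, P}⁺: GHP→J adds J → {G, H, J, P}. Minimal: {H, P}⁺ = {H, P}; {G, P}⁺ = {G, P}; {G, H}⁺ = {G, H} — none reach the full schema.
Any other superkey contains one of these as a subset, so there are no further candidate keys.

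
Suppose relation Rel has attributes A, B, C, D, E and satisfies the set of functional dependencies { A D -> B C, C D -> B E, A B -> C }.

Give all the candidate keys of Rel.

{A, D}

Attributes A, D never appear on any right-hand side, so every candidate key must contain {A, D}.
{A, D}⁺ = {A, B, C, D, E}, which is all of the schema, so {A, D} is the only candidate key.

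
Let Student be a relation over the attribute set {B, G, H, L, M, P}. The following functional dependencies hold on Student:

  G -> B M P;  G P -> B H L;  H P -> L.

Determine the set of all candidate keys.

Attribute G never appears on the right-hand side of any dependency, so G must belong to every candidate key.
{G}⁺ = {B, G, H, L, M, P}, which is all of the schema, so {G} is the only candidate key.

G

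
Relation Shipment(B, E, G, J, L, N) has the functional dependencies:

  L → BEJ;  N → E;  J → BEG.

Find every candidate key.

Attributes L, N never appear on any right-hand side, so every candidate key must contain {L, N}.
{L, N}⁺ = {B, E, G, J, L, N}, which is all of the schema, so {L, N} is the only candidate key.

LN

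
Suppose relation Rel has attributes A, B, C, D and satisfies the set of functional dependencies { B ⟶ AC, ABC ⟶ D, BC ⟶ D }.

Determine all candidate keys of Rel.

Attribute B never appears on the right-hand side of any dependency, so B must belong to every candidate key.
{B}⁺ = {A, B, C, D}, which is all of the schema, so {B} is the only candidate key.

{B}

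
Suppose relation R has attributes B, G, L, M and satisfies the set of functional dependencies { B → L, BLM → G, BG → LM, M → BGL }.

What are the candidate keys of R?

{M}⁺: M→BGL adds B, G, L → {B, G, L, M}.
{B, G}⁺: B→L adds L; BG→LM adds M → {B, G, L, M}. Minimal: {G}⁺ = {G}; {B}⁺ = {B, L} — none reach the full schema.
Any other superkey contains one of these as a subset, so there are no further candidate keys.

{M}, {B, G}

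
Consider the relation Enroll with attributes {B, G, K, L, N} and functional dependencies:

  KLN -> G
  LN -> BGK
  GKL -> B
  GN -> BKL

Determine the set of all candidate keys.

Attribute N never appears on the right-hand side of any dependency, so N must belong to every candidate key.
{N}⁺ = {N}, which is not all of the schema, so we must add further attributes.
{G, N}⁺: GN→BKL adds B, K, L → {B, G, K, L, N}. Minimal: {N}⁺ = {N}; {G}⁺ = {G} — none reach the full schema.
{L, N}⁺: LN→BGK adds B, G, K → {B, G, K, L, N}. Minimal: {N}⁺ = {N}; {L}⁺ = {L} — none reach the full schema.
Any other superkey contains one of these as a subset, so there are no further candidate keys.

(G, N), (L, N)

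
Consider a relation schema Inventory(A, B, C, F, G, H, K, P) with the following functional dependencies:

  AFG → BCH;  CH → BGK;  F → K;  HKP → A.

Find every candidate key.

{A, F, G, P}, {C, F, H, P}, {F, G, H, P}

{A, F, G, P}⁺: AFG→BCH adds B, C, H; CH→BGK adds K → {A, B, C, F, G, H, K, P}. Minimal: {F, G, P}⁺ = {F, G, K, P}; {A, G, P}⁺ = {A, G, P}; {A, F, P}⁺ = {A, F, K, P}; … — none reach the full schema.
{C, F, H, P}⁺: CH→BGK adds B, G, K; HKP→A adds A → {A, B, C, F, G, H, K, P}. Minimal: {F, H, P}⁺ = {A, F, H, K, P}; {C, H, P}⁺ = {A, B, C, G, H, K, P}; {C, F, P}⁺ = {C, F, K, P}; … — none reach the full schema.
{F, G, H, P}⁺: F→K adds K; HKP→A adds A; AFG→BCH adds B, C → {A, B, C, F, G, H, K, P}. Minimal: {G, H, P}⁺ = {G, H, P}; {F, H, P}⁺ = {A, F, H, K, P}; {F, G, P}⁺ = {F, G, K, P}; … — none reach the full schema.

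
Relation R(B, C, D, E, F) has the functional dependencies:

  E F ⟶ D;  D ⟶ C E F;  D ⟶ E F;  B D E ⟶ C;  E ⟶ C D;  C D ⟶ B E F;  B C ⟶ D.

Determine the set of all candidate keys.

{D}; {E}; {B, C}

{D}⁺: D→CEF adds C, E, F; CD→BEF adds B → {B, C, D, E, F}.
{E}⁺: E→CD adds C, D; CD→BEF adds B, F → {B, C, D, E, F}.
{B, C}⁺: BC→D adds D; D→CEF adds E, F → {B, C, D, E, F}.
Any other superkey contains one of these as a subset, so there are no further candidate keys.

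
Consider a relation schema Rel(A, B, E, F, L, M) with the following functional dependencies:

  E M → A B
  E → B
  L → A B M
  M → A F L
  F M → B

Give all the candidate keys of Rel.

{E, L}⁺: E→B adds B; L→ABM adds A, M; M→AFL adds F → {A, B, E, F, L, M}. Minimal: {L}⁺ = {A, B, F, L, M}; {E}⁺ = {B, E} — none reach the full schema.
{E, M}⁺: EM→AB adds A, B; M→AFL adds F, L → {A, B, E, F, L, M}. Minimal: {M}⁺ = {A, B, F, L, M}; {E}⁺ = {B, E} — none reach the full schema.

{E, L}; {E, M}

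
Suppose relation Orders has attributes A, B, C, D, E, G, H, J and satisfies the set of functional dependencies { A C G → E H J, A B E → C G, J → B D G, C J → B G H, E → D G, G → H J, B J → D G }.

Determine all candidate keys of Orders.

{A, E}; {A, C, G}; {A, C, J}

{A, E}⁺: E→DG adds D, G; G→HJ adds H, J; J→BDG adds B; ABE→CG adds C → {A, B, C, D, E, G, H, J}. Minimal: {E}⁺ = {B, D, E, G, H, J}; {A}⁺ = {A} — none reach the full schema.
{A, C, G}⁺: ACG→EHJ adds E, H, J; J→BDG adds B, D → {A, B, C, D, E, G, H, J}. Minimal: {C, G}⁺ = {B, C, D, G, H, J}; {A, G}⁺ = {A, B, D, G, H, J}; {A, C}⁺ = {A, C} — none reach the full schema.
{A, C, J}⁺: J→BDG adds B, D, G; CJ→BGH adds H; ACG→EHJ adds E → {A, B, C, D, E, G, H, J}. Minimal: {C, J}⁺ = {B, C, D, G, H, J}; {A, J}⁺ = {A, B, D, G, H, J}; {A, C}⁺ = {A, C} — none reach the full schema.
Any other superkey contains one of these as a subset, so there are no further candidate keys.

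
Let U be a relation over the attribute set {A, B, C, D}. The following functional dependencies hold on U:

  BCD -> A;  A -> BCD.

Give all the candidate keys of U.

(A); (B, C, D)

{A}⁺: A→BCD adds B, C, D → {A, B, C, D}.
{B, C, D}⁺: BCD→A adds A → {A, B, C, D}. Minimal: {C, D}⁺ = {C, D}; {B, D}⁺ = {B, D}; {B, C}⁺ = {B, C} — none reach the full schema.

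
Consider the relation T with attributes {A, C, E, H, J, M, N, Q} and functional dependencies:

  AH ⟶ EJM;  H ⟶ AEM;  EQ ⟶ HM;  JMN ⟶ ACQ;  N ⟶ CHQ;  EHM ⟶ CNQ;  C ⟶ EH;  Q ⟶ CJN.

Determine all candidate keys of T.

{C}, {H}, {N}, {Q}

{C}⁺: C→EH adds E, H; H→AEM adds A, M; EHM→CNQ adds N, Q; Q→CJN adds J → {A, C, E, H, J, M, N, Q}.
{H}⁺: H→AEM adds A, E, M; EHM→CNQ adds C, N, Q; Q→CJN adds J → {A, C, E, H, J, M, N, Q}.
{N}⁺: N→CHQ adds C, H, Q; C→EH adds E; Q→CJN adds J; H→AEM adds A, M → {A, C, E, H, J, M, N, Q}.
{Q}⁺: Q→CJN adds C, J, N; N→CHQ adds H; C→EH adds E; H→AEM adds A, M → {A, C, E, H, J, M, N, Q}.
Any other superkey contains one of these as a subset, so there are no further candidate keys.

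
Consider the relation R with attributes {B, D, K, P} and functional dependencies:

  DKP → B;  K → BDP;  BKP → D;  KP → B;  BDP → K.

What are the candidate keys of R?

{K}, {B, D, P}

{K}⁺: K→BDP adds B, D, P → {B, D, K, P}.
{B, D, P}⁺: BDP→K adds K → {B, D, K, P}. Minimal: {D, P}⁺ = {D, P}; {B, P}⁺ = {B, P}; {B, D}⁺ = {B, D} — none reach the full schema.
Any other superkey contains one of these as a subset, so there are no further candidate keys.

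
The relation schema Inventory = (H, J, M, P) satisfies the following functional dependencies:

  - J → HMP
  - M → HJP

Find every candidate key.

(J), (M)

{J}⁺: J→HMP adds H, M, P → {H, J, M, P}.
{M}⁺: M→HJP adds H, J, P → {H, J, M, P}.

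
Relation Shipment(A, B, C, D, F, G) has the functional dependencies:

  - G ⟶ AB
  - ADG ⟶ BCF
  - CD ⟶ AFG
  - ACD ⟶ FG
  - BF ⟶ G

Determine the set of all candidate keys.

{C, D}, {D, G}, {B, D, F}

Attribute D never appears on the right-hand side of any dependency, so D must belong to every candidate key.
{D}⁺ = {D}, which is not all of the schema, so we must add further attributes.
{C, D}⁺: CD→AFG adds A, F, G; G→AB adds B → {A, B, C, D, F, G}. Minimal: {D}⁺ = {D}; {C}⁺ = {C} — none reach the full schema.
{D, G}⁺: G→AB adds A, B; ADG→BCF adds C, F → {A, B, C, D, F, G}. Minimal: {G}⁺ = {A, B, G}; {D}⁺ = {D} — none reach the full schema.
{B, D, F}⁺: BF→G adds G; G→AB adds A; ADG→BCF adds C → {A, B, C, D, F, G}. Minimal: {D, F}⁺ = {D, F}; {B, F}⁺ = {A, B, F, G}; {B, D}⁺ = {B, D} — none reach the full schema.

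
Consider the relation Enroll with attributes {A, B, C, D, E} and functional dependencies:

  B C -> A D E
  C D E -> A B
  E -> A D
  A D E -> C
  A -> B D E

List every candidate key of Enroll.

(A); (E); (B, C)

{A}⁺: A→BDE adds B, D, E; ADE→C adds C → {A, B, C, D, E}.
{E}⁺: E→AD adds A, D; ADE→C adds C; A→BDE adds B → {A, B, C, D, E}.
{B, C}⁺: BC→ADE adds A, D, E → {A, B, C, D, E}. Minimal: {C}⁺ = {C}; {B}⁺ = {B} — none reach the full schema.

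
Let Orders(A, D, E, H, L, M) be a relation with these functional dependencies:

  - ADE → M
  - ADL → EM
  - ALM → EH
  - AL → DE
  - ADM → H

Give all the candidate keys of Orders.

{A, L}⁺: AL→DE adds D, E; ADE→M adds M; ALM→EH adds H → {A, D, E, H, L, M}.

(A, L)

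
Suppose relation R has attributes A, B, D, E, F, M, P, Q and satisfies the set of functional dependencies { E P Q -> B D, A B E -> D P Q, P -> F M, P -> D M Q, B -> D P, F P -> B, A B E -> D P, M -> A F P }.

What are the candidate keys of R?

Attribute E never appears on the right-hand side of any dependency, so E must belong to every candidate key.
{E}⁺ = {E}, which is not all of the schema, so we must add further attributes.
{B, E}⁺: B→DP adds D, P; P→FM adds F, M; P→DMQ adds Q; M→AFP adds A → {A, B, D, E, F, M, P, Q}. Minimal: {E}⁺ = {E}; {B}⁺ = {A, B, D, F, M, P, Q} — none reach the full schema.
{E, M}⁺: M→AFP adds A, F, P; P→DMQ adds D, Q; FP→B adds B → {A, B, D, E, F, M, P, Q}. Minimal: {M}⁺ = {A, B, D, F, M, P, Q}; {E}⁺ = {E} — none reach the full schema.
{E, P}⁺: P→FM adds F, M; P→DMQ adds D, Q; FP→B adds B; M→AFP adds A → {A, B, D, E, F, M, P, Q}. Minimal: {P}⁺ = {A, B, D, F, M, P, Q}; {E}⁺ = {E} — none reach the full schema.

(B, E), (E, M), (E, P)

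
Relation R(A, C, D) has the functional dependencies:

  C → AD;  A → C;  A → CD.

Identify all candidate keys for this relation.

A; C

{A}⁺: A→C adds C; A→CD adds D → {A, C, D}.
{C}⁺: C→AD adds A, D → {A, C, D}.
Any other superkey contains one of these as a subset, so there are no further candidate keys.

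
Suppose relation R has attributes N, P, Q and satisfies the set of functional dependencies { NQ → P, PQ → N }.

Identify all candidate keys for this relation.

{N, Q}⁺: NQ→P adds P → {N, P, Q}. Minimal: {Q}⁺ = {Q}; {N}⁺ = {N} — none reach the full schema.
{P, Q}⁺: PQ→N adds N → {N, P, Q}. Minimal: {Q}⁺ = {Q}; {P}⁺ = {P} — none reach the full schema.
Any other superkey contains one of these as a subset, so there are no further candidate keys.

{N, Q}, {P, Q}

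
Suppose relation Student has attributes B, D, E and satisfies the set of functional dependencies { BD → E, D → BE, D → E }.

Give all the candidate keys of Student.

{D}⁺: D→BE adds B, E → {B, D, E}.
No other minimal superkey exists.

{D}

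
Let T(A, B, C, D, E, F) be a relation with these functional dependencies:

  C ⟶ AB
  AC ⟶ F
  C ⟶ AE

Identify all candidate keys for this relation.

{C, D}

Attributes C, D never appear on any right-hand side, so every candidate key must contain {C, D}.
{C, D}⁺ = {A, B, C, D, E, F}, which is all of the schema, so {C, D} is the only candidate key.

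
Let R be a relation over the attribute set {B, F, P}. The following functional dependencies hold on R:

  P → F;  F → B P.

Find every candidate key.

{F}; {P}

{F}⁺: F→BP adds B, P → {B, F, P}.
{P}⁺: P→F adds F; F→BP adds B → {B, F, P}.
Any other superkey contains one of these as a subset, so there are no further candidate keys.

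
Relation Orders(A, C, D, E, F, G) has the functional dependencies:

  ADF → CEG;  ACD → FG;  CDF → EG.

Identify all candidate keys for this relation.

Attributes A, D never appear on any right-hand side, so every candidate key must contain {A, D}.
{A, D}⁺ = {A, D}, which is not all of the schema, so we must add further attributes.
{A, C, D}⁺: ACD→FG adds F, G; CDF→EG adds E → {A, C, D, E, F, G}. Minimal: {C, D}⁺ = {C, D}; {A, D}⁺ = {A, D}; {A, C}⁺ = {A, C} — none reach the full schema.
{A, D, F}⁺: ADF→CEG adds C, E, G → {A, C, D, E, F, G}. Minimal: {D, F}⁺ = {D, F}; {A, F}⁺ = {A, F}; {A, D}⁺ = {A, D} — none reach the full schema.
Any other superkey contains one of these as a subset, so there are no further candidate keys.

{A, C, D}, {A, D, F}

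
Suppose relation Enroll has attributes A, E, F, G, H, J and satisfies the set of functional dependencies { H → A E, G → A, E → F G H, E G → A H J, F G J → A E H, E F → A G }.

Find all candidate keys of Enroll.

{E}⁺: E→FGH adds F, G, H; EG→AHJ adds A, J → {A, E, F, G, H, J}.
{H}⁺: H→AE adds A, E; E→FGH adds F, G; EG→AHJ adds J → {A, E, F, G, H, J}.
{F, G, J}⁺: G→A adds A; FGJ→AEH adds E, H → {A, E, F, G, H, J}.

{E}; {H}; {F, G, J}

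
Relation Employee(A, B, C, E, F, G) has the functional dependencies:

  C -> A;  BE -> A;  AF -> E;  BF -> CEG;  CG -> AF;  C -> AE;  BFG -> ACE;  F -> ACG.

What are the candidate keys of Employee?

Attribute B never appears on the right-hand side of any dependency, so B must belong to every candidate key.
{B}⁺ = {B}, which is not all of the schema, so we must add further attributes.
{B, F}⁺: BF→CEG adds C, E, G; CG→AF adds A → {A, B, C, E, F, G}.
{B, C, G}⁺: C→A adds A; CG→AF adds F; C→AE adds E → {A, B, C, E, F, G}.

(B, F); (B, C, G)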